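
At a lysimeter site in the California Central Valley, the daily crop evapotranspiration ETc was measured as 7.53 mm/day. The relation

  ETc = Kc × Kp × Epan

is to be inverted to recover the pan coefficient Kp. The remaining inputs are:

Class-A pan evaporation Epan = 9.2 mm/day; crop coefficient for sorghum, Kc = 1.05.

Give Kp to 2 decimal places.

ETc = Kc × Kp × Epan  ⇒  Kp = ETc / (Kc × Epan)
Kp = 7.53 / (1.05 × 9.2) = 7.53 / 9.660 = 0.7795

0.78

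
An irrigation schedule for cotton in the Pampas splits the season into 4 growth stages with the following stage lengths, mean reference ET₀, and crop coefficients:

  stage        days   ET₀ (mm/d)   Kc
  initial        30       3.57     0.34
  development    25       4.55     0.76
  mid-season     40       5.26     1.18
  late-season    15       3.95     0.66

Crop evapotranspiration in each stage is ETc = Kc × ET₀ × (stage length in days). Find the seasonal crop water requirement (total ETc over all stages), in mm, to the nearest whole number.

initial: 0.34 × 3.57 × 30 = 36.41 mm
development: 0.76 × 4.55 × 25 = 86.45 mm
mid-season: 1.18 × 5.26 × 40 = 248.27 mm
late-season: 0.66 × 3.95 × 15 = 39.11 mm
Seasonal total = 410.24 mm

410 mm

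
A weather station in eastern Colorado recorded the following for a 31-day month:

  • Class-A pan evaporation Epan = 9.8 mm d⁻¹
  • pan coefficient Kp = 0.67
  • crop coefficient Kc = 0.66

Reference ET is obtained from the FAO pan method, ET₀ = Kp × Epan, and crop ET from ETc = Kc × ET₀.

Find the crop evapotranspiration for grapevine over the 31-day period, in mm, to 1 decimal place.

ET₀ = 0.67 × 9.8 = 6.5660 mm/d
ETc = Kc × ET₀ = 0.66 × 6.5660 = 4.3336 mm/d
Over 31 days: 4.3336 × 31 = 134.342 mm

134.3 mm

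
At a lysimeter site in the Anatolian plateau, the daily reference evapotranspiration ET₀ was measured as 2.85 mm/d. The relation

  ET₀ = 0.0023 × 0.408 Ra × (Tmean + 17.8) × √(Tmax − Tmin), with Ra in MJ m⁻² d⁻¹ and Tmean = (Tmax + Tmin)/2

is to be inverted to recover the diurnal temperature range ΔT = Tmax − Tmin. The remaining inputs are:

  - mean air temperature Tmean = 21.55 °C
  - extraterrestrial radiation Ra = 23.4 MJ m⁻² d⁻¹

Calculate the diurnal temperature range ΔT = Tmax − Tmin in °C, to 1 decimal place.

√ΔT = ET₀ / [0.0023 × 0.408 × Ra × (Tmean+17.8)] = 2.85 / (0.0023 × 9.5472 × 39.35) = 3.2983
ΔT = 3.2983² = 10.879 °C

10.9 °C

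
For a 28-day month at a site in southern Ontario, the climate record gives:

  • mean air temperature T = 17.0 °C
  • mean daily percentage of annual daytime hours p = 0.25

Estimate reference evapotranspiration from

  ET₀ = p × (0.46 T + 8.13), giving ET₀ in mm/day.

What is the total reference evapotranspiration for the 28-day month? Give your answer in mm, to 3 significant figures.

ET₀ = 0.25 × (0.46 × 17.0 + 8.13) = 0.25 × 15.950 = 3.9875 mm/d
Monthly total = 3.9875 × 28 = 111.650 mm

112 mm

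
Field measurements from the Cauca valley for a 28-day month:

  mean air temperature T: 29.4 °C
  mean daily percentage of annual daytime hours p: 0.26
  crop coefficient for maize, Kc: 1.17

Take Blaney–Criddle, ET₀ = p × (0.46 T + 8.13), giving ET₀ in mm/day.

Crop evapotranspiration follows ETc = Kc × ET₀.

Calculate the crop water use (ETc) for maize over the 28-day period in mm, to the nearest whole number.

184 mm

ET₀ = 0.26 × (0.46 × 29.4 + 8.13) = 0.26 × 21.654 = 5.6300 mm/d
ETc = Kc × ET₀ = 1.17 × 5.6300 = 6.5871 mm/d
Over 28 days: 6.5871 × 28 = 184.439 mm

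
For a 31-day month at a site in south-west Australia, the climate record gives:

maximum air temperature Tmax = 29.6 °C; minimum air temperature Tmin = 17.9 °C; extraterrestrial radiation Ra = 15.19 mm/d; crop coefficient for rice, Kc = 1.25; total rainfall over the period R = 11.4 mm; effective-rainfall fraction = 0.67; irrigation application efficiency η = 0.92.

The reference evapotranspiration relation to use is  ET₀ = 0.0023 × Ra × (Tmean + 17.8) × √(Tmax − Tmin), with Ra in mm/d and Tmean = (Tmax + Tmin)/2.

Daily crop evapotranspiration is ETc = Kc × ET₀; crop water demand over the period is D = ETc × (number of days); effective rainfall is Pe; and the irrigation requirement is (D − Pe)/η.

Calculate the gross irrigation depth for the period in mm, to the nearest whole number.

201 mm

Tmean = (29.6 + 17.9)/2 = 23.75 °C
ET₀ = 0.0023 × 15.19 × (23.75 + 17.8) × √11.7 = 0.0023 × 15.19 × 41.55 × 3.4205 = 4.9653 mm/d
ETc = Kc × ET₀ = 1.25 × 4.9653 = 6.2066 mm/d
Crop demand D = ETc × 31 d = 6.2066 × 31 = 192.405 mm
Pe = 0.67 × 11.4 = 7.638 mm
D − Pe = 192.405 − 7.638 = 184.767 mm
Gross irrigation = 184.767 / 0.92 = 200.834 mm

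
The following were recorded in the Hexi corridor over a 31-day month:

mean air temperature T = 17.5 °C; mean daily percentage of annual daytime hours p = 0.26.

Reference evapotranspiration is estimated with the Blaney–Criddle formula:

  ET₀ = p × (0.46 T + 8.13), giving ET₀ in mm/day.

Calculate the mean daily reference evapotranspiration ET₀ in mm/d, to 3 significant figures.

4.21 mm/d

ET₀ = 0.26 × (0.46 × 17.5 + 8.13) = 0.26 × 16.180 = 4.2068 mm/d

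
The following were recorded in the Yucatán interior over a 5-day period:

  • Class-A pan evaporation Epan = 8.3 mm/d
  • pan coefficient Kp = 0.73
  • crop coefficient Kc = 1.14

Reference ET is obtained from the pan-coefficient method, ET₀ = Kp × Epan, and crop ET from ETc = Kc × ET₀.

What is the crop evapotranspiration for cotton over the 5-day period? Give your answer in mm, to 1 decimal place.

ET₀ = 0.73 × 8.3 = 6.0590 mm/d
ETc = Kc × ET₀ = 1.14 × 6.0590 = 6.9073 mm/d
Over 5 days: 6.9073 × 5 = 34.537 mm

34.5 mm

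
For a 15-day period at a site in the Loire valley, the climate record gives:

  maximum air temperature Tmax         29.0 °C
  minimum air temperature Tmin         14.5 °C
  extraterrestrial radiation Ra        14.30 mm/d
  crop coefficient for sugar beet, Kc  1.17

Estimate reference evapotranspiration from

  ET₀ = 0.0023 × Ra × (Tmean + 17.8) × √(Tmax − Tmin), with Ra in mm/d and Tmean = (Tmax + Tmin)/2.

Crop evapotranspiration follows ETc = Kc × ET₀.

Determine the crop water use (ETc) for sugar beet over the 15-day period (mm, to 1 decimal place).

86.9 mm

Tmean = (29.0 + 14.5)/2 = 21.75 °C
ET₀ = 0.0023 × 14.30 × (21.75 + 17.8) × √14.5 = 0.0023 × 14.30 × 39.55 × 3.8079 = 4.9533 mm/d
ETc = Kc × ET₀ = 1.17 × 4.9533 = 5.7954 mm/d
Over 15 days: 5.7954 × 15 = 86.931 mm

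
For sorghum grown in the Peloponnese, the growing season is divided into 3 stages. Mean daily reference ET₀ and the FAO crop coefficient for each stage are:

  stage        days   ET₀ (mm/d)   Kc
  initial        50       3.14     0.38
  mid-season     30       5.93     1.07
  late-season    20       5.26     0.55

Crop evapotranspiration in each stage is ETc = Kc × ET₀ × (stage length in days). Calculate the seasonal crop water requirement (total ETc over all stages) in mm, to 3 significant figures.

308 mm

initial: 0.38 × 3.14 × 50 = 59.66 mm
mid-season: 1.07 × 5.93 × 30 = 190.35 mm
late-season: 0.55 × 5.26 × 20 = 57.86 mm
Seasonal total = 307.87 mm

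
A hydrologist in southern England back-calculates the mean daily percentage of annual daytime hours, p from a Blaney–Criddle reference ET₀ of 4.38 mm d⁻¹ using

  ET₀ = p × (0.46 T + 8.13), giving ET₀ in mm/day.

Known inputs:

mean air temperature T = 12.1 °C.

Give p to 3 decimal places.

p = ET₀ / (0.46 T + 8.13) = 4.38 / (0.46 × 12.1 + 8.13) = 4.38 / 13.696 = 0.3198

0.320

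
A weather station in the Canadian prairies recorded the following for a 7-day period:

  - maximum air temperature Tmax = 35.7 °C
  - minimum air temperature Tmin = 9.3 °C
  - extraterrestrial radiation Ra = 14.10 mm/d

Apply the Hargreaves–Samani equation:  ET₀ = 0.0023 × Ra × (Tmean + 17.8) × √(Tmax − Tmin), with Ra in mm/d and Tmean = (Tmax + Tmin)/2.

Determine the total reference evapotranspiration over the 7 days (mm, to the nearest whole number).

47 mm

Tmean = (35.7 + 9.3)/2 = 22.50 °C
ET₀ = 0.0023 × 14.10 × (22.50 + 17.8) × √26.4 = 0.0023 × 14.10 × 40.30 × 5.1381 = 6.7151 mm/d
Over 7 days: 6.7151 × 7 = 47.006 mm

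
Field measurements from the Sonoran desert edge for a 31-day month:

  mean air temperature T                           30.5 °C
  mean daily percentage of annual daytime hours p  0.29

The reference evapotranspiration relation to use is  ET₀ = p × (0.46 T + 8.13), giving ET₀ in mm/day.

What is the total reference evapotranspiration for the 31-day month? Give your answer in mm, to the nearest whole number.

199 mm

ET₀ = 0.29 × (0.46 × 30.5 + 8.13) = 0.29 × 22.160 = 6.4264 mm/d
Monthly total = 6.4264 × 31 = 199.218 mm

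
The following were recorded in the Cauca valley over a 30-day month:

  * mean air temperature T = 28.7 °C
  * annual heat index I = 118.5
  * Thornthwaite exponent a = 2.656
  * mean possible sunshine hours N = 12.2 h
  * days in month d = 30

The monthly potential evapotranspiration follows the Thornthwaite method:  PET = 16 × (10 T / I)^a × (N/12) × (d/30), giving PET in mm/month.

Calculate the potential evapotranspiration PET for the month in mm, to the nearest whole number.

170 mm

10T/I = 10 × 28.7 / 118.5 = 2.4219
(10T/I)^a = 2.4219^2.656 = 10.4790
Uncorrected PET = 16 × 10.4790 = 167.664 mm
Correction = (N/12)(d/30) = (12.2/12)(30/30) = 1.0167
PET = 167.664 × 1.0167 = 170.464 mm/month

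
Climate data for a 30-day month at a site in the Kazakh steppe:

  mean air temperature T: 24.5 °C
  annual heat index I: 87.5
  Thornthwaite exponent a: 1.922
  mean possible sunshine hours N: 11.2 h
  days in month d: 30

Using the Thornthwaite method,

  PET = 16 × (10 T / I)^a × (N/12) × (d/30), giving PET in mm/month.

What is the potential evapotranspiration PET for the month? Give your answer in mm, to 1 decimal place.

108.0 mm

10T/I = 10 × 24.5 / 87.5 = 2.8000
(10T/I)^a = 2.8000^1.922 = 7.2350
Uncorrected PET = 16 × 7.2350 = 115.760 mm
Correction = (N/12)(d/30) = (11.2/12)(30/30) = 0.9333
PET = 115.760 × 0.9333 = 108.039 mm/month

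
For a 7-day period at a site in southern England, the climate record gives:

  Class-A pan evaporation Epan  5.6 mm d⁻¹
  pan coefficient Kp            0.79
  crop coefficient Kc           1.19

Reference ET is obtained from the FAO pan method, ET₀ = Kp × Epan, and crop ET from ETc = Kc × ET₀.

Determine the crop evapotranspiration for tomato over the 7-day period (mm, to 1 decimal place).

36.9 mm

ET₀ = 0.79 × 5.6 = 4.4240 mm/d
ETc = Kc × ET₀ = 1.19 × 4.4240 = 5.2646 mm/d
Over 7 days: 5.2646 × 7 = 36.852 mm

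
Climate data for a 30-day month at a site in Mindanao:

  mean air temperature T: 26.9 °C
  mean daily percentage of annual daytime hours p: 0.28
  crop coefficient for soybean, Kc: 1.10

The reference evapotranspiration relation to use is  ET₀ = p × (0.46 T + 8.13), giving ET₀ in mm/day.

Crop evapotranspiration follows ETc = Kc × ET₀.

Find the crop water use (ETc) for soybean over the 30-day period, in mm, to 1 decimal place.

189.5 mm

ET₀ = 0.28 × (0.46 × 26.9 + 8.13) = 0.28 × 20.504 = 5.7411 mm/d
ETc = Kc × ET₀ = 1.10 × 5.7411 = 6.3152 mm/d
Over 30 days: 6.3152 × 30 = 189.456 mm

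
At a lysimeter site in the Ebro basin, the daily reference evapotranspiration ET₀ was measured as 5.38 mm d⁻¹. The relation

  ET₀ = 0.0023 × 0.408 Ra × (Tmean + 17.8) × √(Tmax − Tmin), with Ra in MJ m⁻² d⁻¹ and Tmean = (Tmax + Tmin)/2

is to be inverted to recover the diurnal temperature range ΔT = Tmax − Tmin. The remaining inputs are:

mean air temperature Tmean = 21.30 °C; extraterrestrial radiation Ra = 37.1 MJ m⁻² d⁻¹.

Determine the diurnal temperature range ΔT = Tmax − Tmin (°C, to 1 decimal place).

15.6 °C

√ΔT = ET₀ / [0.0023 × 0.408 × Ra × (Tmean+17.8)] = 5.38 / (0.0023 × 15.1368 × 39.10) = 3.9522
ΔT = 3.9522² = 15.620 °C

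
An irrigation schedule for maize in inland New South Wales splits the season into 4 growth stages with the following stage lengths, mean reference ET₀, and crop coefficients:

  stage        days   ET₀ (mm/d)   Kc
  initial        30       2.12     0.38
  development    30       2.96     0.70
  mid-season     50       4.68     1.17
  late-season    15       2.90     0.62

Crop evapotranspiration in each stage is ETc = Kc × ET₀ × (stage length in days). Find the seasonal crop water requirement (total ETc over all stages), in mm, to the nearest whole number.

387 mm

initial: 0.38 × 2.12 × 30 = 24.17 mm
development: 0.70 × 2.96 × 30 = 62.16 mm
mid-season: 1.17 × 4.68 × 50 = 273.78 mm
late-season: 0.62 × 2.90 × 15 = 26.97 mm
Seasonal total = 387.08 mm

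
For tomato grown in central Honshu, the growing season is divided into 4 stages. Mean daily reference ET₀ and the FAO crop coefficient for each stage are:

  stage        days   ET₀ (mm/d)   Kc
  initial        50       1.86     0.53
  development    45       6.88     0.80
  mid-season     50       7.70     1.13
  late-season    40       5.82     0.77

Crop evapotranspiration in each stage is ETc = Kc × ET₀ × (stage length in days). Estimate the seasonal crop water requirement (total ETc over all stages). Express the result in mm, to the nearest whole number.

initial: 0.53 × 1.86 × 50 = 49.29 mm
development: 0.80 × 6.88 × 45 = 247.68 mm
mid-season: 1.13 × 7.70 × 50 = 435.05 mm
late-season: 0.77 × 5.82 × 40 = 179.26 mm
Seasonal total = 911.28 mm

911 mm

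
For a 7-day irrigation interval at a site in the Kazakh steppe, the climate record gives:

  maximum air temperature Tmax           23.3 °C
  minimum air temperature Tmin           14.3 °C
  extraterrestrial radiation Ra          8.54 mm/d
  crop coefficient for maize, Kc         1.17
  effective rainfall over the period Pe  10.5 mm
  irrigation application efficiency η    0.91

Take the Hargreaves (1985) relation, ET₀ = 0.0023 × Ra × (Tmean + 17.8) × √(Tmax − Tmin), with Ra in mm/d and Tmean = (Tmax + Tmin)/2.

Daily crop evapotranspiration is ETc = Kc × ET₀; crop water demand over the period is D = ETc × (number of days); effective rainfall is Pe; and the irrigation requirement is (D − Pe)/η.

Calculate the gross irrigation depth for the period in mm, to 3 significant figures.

7.87 mm

Tmean = (23.3 + 14.3)/2 = 18.80 °C
ET₀ = 0.0023 × 8.54 × (18.80 + 17.8) × √9.0 = 0.0023 × 8.54 × 36.60 × 3.0000 = 2.1567 mm/d
ETc = Kc × ET₀ = 1.17 × 2.1567 = 2.5233 mm/d
Crop demand D = ETc × 7 d = 2.5233 × 7 = 17.663 mm
D − Pe = 17.663 − 10.5 = 7.163 mm
Gross irrigation = 7.163 / 0.91 = 7.871 mm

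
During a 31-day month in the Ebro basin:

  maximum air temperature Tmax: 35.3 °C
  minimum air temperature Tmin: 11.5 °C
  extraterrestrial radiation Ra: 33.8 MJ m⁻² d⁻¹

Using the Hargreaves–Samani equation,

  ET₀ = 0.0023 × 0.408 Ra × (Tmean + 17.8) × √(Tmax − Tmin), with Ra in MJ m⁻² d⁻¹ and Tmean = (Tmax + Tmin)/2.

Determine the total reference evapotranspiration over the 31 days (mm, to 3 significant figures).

198 mm

Tmean = (35.3 + 11.5)/2 = 23.40 °C
0.408 Ra = 0.408 × 33.8 = 13.7904 mm/d equivalent
ET₀ = 0.0023 × 13.7904 × (23.40 + 17.8) × √23.8 = 0.0023 × 13.7904 × 41.20 × 4.8785 = 6.3751 mm/d
Over 31 days: 6.3751 × 31 = 197.628 mm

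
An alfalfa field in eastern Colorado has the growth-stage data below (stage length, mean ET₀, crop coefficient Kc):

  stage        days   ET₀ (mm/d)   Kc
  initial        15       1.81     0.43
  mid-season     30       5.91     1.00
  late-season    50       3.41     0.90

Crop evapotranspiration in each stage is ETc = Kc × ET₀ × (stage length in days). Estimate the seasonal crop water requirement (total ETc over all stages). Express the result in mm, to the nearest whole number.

initial: 0.43 × 1.81 × 15 = 11.67 mm
mid-season: 1.00 × 5.91 × 30 = 177.30 mm
late-season: 0.90 × 3.41 × 50 = 153.45 mm
Seasonal total = 342.42 mm

342 mm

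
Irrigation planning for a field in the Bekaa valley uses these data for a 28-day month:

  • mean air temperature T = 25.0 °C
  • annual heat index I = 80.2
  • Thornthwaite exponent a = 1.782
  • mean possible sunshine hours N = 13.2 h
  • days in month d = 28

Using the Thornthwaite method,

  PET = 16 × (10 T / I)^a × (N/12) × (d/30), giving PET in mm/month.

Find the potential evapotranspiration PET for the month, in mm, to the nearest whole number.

125 mm

10T/I = 10 × 25.0 / 80.2 = 3.1172
(10T/I)^a = 3.1172^1.782 = 7.5838
Uncorrected PET = 16 × 7.5838 = 121.341 mm
Correction = (N/12)(d/30) = (13.2/12)(28/30) = 1.0267
PET = 121.341 × 1.0267 = 124.581 mm/month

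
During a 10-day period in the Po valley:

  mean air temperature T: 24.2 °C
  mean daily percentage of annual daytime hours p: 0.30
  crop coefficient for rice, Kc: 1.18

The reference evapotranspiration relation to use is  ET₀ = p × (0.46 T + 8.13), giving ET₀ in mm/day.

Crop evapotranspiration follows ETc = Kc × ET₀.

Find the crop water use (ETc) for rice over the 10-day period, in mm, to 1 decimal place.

ET₀ = 0.30 × (0.46 × 24.2 + 8.13) = 0.30 × 19.262 = 5.7786 mm/d
ETc = Kc × ET₀ = 1.18 × 5.7786 = 6.8187 mm/d
Over 10 days: 6.8187 × 10 = 68.187 mm

68.2 mm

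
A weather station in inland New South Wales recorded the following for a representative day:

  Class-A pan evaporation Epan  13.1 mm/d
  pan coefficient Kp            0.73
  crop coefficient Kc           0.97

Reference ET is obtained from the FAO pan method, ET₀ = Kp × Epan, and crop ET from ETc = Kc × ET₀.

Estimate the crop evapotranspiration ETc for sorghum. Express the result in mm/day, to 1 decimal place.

9.3 mm/day

ET₀ = 0.73 × 13.1 = 9.5630 mm/d
ETc = Kc × ET₀ = 0.97 × 9.5630 = 9.2761 mm/d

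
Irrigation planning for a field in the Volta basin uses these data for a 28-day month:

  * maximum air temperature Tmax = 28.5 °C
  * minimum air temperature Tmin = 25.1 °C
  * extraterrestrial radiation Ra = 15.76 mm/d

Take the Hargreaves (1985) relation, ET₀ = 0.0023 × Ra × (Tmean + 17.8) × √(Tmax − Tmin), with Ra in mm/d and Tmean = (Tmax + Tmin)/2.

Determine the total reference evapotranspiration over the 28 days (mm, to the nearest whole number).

Tmean = (28.5 + 25.1)/2 = 26.80 °C
ET₀ = 0.0023 × 15.76 × (26.80 + 17.8) × √3.4 = 0.0023 × 15.76 × 44.60 × 1.8439 = 2.9810 mm/d
Over 28 days: 2.9810 × 28 = 83.468 mm

83 mm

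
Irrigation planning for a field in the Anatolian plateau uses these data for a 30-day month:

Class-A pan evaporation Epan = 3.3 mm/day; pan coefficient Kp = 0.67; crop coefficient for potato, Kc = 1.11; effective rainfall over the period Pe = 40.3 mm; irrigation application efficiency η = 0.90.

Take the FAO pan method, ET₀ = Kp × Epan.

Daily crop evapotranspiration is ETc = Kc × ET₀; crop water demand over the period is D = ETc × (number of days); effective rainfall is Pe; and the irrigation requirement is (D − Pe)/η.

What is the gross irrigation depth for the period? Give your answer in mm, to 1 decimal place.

37.0 mm

ET₀ = 0.67 × 3.3 = 2.2110 mm/d
ETc = Kc × ET₀ = 1.11 × 2.2110 = 2.4542 mm/d
Crop demand D = ETc × 30 d = 2.4542 × 30 = 73.626 mm
D − Pe = 73.626 − 40.3 = 33.326 mm
Gross irrigation = 33.326 / 0.90 = 37.029 mm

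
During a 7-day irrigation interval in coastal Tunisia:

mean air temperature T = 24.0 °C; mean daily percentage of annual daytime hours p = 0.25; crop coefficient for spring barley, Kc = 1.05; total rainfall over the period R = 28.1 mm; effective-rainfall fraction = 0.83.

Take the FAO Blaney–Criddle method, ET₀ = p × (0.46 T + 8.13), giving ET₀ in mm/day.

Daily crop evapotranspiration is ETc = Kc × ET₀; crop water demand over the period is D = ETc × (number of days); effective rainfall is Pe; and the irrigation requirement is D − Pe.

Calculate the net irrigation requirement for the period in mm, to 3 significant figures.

11.9 mm

ET₀ = 0.25 × (0.46 × 24.0 + 8.13) = 0.25 × 19.170 = 4.7925 mm/d
ETc = Kc × ET₀ = 1.05 × 4.7925 = 5.0321 mm/d
Crop demand D = ETc × 7 d = 5.0321 × 7 = 35.225 mm
Pe = 0.83 × 28.1 = 23.323 mm
D − Pe = 35.225 − 23.323 = 11.902 mm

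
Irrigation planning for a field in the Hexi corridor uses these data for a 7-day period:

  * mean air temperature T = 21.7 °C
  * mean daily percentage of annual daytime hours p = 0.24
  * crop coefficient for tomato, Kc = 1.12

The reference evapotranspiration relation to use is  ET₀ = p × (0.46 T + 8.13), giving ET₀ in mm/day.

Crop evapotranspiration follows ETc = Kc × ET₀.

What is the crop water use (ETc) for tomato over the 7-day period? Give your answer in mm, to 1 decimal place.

ET₀ = 0.24 × (0.46 × 21.7 + 8.13) = 0.24 × 18.112 = 4.3469 mm/d
ETc = Kc × ET₀ = 1.12 × 4.3469 = 4.8685 mm/d
Over 7 days: 4.8685 × 7 = 34.080 mm

34.1 mm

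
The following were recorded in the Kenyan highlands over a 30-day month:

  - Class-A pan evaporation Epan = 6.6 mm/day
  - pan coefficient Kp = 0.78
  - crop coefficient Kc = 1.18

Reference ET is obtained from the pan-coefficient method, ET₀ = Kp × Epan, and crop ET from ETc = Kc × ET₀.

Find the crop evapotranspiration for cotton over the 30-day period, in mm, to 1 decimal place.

ET₀ = 0.78 × 6.6 = 5.1480 mm/d
ETc = Kc × ET₀ = 1.18 × 5.1480 = 6.0746 mm/d
Over 30 days: 6.0746 × 30 = 182.238 mm

182.2 mm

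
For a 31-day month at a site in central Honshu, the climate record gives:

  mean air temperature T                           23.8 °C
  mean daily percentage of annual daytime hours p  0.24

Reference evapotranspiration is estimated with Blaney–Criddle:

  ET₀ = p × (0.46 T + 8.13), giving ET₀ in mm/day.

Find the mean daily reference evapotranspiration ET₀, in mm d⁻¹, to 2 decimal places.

ET₀ = 0.24 × (0.46 × 23.8 + 8.13) = 0.24 × 19.078 = 4.5787 mm/d

4.58 mm d⁻¹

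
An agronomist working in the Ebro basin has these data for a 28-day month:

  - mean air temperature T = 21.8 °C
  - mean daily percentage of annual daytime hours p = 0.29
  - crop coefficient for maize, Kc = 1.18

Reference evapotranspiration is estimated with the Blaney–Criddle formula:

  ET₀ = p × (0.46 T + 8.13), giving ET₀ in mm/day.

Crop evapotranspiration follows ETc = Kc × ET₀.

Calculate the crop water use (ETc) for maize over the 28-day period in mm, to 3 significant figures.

174 mm

ET₀ = 0.29 × (0.46 × 21.8 + 8.13) = 0.29 × 18.158 = 5.2658 mm/d
ETc = Kc × ET₀ = 1.18 × 5.2658 = 6.2136 mm/d
Over 28 days: 6.2136 × 28 = 173.981 mm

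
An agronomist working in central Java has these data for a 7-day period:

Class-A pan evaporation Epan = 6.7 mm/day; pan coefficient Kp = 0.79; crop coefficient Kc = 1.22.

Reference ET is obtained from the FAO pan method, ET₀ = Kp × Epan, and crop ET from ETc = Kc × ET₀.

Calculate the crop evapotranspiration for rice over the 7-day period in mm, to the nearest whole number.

ET₀ = 0.79 × 6.7 = 5.2930 mm/d
ETc = Kc × ET₀ = 1.22 × 5.2930 = 6.4575 mm/d
Over 7 days: 6.4575 × 7 = 45.203 mm

45 mm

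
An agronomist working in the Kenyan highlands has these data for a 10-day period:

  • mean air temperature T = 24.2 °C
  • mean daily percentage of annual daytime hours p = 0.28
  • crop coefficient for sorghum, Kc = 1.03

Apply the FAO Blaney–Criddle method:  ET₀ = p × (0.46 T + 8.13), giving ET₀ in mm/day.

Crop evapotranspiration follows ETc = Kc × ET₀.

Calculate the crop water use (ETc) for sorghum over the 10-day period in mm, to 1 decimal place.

ET₀ = 0.28 × (0.46 × 24.2 + 8.13) = 0.28 × 19.262 = 5.3934 mm/d
ETc = Kc × ET₀ = 1.03 × 5.3934 = 5.5552 mm/d
Over 10 days: 5.5552 × 10 = 55.552 mm

55.6 mm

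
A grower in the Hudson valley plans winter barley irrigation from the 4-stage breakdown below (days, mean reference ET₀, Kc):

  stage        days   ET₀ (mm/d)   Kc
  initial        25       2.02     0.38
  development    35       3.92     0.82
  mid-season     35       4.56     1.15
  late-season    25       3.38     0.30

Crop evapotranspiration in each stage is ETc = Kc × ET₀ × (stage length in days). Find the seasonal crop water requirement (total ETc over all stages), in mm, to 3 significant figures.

initial: 0.38 × 2.02 × 25 = 19.19 mm
development: 0.82 × 3.92 × 35 = 112.50 mm
mid-season: 1.15 × 4.56 × 35 = 183.54 mm
late-season: 0.30 × 3.38 × 25 = 25.35 mm
Seasonal total = 340.58 mm

341 mm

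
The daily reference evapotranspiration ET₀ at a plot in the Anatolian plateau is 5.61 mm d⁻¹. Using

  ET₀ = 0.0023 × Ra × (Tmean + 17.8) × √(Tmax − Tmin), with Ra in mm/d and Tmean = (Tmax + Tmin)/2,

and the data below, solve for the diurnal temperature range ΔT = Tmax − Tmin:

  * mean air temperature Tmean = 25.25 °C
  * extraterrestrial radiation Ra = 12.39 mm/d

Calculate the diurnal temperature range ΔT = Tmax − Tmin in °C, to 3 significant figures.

√ΔT = ET₀ / [0.0023 × Ra × (Tmean+17.8)] = 5.61 / (0.0023 × 12.39 × 43.05) = 4.5729
ΔT = 4.5729² = 20.911 °C

20.9 °C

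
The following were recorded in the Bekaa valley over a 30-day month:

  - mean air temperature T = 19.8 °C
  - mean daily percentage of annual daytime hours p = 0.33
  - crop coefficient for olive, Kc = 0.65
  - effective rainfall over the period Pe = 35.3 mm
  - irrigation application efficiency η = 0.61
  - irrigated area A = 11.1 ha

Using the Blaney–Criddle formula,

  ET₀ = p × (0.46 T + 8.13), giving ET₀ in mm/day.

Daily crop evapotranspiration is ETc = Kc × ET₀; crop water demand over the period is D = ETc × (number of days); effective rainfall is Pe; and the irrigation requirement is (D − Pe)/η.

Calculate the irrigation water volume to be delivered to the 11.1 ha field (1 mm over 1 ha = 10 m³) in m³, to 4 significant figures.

ET₀ = 0.33 × (0.46 × 19.8 + 8.13) = 0.33 × 17.238 = 5.6885 mm/d
ETc = Kc × ET₀ = 0.65 × 5.6885 = 3.6975 mm/d
Crop demand D = ETc × 30 d = 3.6975 × 30 = 110.925 mm
D − Pe = 110.925 − 35.3 = 75.625 mm
Gross irrigation = 75.625 / 0.61 = 123.975 mm
Volume = 123.975 mm × 11.1 ha × 10 = 13761.2 m³

13760 m³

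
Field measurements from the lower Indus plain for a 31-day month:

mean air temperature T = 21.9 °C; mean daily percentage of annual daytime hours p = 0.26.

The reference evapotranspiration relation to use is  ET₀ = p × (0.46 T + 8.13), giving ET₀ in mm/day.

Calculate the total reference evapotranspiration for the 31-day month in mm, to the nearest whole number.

147 mm

ET₀ = 0.26 × (0.46 × 21.9 + 8.13) = 0.26 × 18.204 = 4.7330 mm/d
Monthly total = 4.7330 × 31 = 146.723 mm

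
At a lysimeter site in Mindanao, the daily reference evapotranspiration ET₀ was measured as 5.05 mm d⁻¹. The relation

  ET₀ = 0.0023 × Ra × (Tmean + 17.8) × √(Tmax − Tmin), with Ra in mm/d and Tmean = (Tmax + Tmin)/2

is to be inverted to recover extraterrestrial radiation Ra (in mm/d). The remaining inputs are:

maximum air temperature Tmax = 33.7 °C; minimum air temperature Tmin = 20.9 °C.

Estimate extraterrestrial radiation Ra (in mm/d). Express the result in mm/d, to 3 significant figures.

Tmean = 27.30 °C; √ΔT = 3.5777
Ra = ET₀ / [0.0023 × (Tmean+17.8) × √ΔT] = 5.05 / (0.0023 × 45.10 × 3.5777) = 13.608 mm/d

13.6 mm/d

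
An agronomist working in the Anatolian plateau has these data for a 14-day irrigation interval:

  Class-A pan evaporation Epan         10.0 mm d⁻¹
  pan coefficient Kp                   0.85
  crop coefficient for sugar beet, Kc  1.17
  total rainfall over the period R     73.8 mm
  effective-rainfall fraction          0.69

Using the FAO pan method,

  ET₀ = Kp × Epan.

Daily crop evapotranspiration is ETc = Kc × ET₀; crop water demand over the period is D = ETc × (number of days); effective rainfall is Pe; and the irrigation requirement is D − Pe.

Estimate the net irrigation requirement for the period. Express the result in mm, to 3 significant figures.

ET₀ = 0.85 × 10.0 = 8.5000 mm/d
ETc = Kc × ET₀ = 1.17 × 8.5000 = 9.9450 mm/d
Crop demand D = ETc × 14 d = 9.9450 × 14 = 139.230 mm
Pe = 0.69 × 73.8 = 50.922 mm
D − Pe = 139.230 − 50.922 = 88.308 mm

88.3 mm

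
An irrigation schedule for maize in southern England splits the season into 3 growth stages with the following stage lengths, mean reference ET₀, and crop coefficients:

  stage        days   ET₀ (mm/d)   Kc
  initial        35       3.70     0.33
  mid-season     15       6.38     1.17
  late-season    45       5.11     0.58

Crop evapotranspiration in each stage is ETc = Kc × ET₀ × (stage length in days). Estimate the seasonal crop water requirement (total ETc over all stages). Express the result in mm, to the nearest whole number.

288 mm

initial: 0.33 × 3.70 × 35 = 42.74 mm
mid-season: 1.17 × 6.38 × 15 = 111.97 mm
late-season: 0.58 × 5.11 × 45 = 133.37 mm
Seasonal total = 288.08 mm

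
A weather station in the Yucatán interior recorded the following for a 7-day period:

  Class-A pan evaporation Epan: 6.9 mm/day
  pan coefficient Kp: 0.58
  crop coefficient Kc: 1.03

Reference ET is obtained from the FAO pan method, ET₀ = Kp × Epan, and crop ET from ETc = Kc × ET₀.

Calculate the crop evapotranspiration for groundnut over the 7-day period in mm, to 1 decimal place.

ET₀ = 0.58 × 6.9 = 4.0020 mm/d
ETc = Kc × ET₀ = 1.03 × 4.0020 = 4.1221 mm/d
Over 7 days: 4.1221 × 7 = 28.855 mm

28.9 mm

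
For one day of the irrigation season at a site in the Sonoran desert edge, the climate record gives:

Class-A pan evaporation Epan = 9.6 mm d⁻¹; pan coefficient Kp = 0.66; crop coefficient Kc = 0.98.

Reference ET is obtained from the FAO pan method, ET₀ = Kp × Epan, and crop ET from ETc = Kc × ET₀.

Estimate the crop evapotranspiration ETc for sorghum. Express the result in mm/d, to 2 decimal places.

ET₀ = 0.66 × 9.6 = 6.3360 mm/d
ETc = Kc × ET₀ = 0.98 × 6.3360 = 6.2093 mm/d

6.21 mm/d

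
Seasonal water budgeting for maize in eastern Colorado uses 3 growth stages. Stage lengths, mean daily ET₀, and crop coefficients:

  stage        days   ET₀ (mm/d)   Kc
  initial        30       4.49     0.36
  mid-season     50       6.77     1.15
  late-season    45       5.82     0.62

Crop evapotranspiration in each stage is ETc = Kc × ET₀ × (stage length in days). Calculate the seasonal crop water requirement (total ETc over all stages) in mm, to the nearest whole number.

initial: 0.36 × 4.49 × 30 = 48.49 mm
mid-season: 1.15 × 6.77 × 50 = 389.28 mm
late-season: 0.62 × 5.82 × 45 = 162.38 mm
Seasonal total = 600.15 mm

600 mm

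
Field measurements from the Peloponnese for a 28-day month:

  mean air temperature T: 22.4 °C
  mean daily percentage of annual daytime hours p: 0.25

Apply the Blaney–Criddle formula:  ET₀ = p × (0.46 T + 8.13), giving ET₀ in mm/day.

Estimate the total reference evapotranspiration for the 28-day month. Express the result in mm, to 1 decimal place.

129.0 mm

ET₀ = 0.25 × (0.46 × 22.4 + 8.13) = 0.25 × 18.434 = 4.6085 mm/d
Monthly total = 4.6085 × 28 = 129.038 mm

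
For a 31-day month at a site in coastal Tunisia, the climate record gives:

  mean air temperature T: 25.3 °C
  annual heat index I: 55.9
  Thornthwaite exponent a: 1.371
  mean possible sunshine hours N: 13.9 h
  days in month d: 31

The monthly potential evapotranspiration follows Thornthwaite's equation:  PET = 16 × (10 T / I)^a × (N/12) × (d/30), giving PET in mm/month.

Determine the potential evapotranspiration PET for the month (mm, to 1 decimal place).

151.8 mm

10T/I = 10 × 25.3 / 55.9 = 4.5259
(10T/I)^a = 4.5259^1.371 = 7.9245
Uncorrected PET = 16 × 7.9245 = 126.792 mm
Correction = (N/12)(d/30) = (13.9/12)(31/30) = 1.1969
PET = 126.792 × 1.1969 = 151.757 mm/month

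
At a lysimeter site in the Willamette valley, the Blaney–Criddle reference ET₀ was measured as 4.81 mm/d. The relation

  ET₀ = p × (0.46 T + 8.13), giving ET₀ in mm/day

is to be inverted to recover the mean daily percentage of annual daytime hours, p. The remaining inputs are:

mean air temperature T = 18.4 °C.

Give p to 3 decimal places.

p = ET₀ / (0.46 T + 8.13) = 4.81 / (0.46 × 18.4 + 8.13) = 4.81 / 16.594 = 0.2899

0.290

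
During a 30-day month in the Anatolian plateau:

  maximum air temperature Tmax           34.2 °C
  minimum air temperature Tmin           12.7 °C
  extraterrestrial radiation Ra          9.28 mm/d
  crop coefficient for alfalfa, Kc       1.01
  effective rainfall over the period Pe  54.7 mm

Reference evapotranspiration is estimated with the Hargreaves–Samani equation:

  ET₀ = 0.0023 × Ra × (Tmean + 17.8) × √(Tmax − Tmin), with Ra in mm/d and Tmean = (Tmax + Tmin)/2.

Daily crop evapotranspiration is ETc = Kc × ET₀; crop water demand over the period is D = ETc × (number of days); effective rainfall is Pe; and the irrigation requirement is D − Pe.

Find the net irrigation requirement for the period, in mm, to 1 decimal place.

Tmean = (34.2 + 12.7)/2 = 23.45 °C
ET₀ = 0.0023 × 9.28 × (23.45 + 17.8) × √21.5 = 0.0023 × 9.28 × 41.25 × 4.6368 = 4.0824 mm/d
ETc = Kc × ET₀ = 1.01 × 4.0824 = 4.1232 mm/d
Crop demand D = ETc × 30 d = 4.1232 × 30 = 123.696 mm
D − Pe = 123.696 − 54.7 = 68.996 mm

69.0 mm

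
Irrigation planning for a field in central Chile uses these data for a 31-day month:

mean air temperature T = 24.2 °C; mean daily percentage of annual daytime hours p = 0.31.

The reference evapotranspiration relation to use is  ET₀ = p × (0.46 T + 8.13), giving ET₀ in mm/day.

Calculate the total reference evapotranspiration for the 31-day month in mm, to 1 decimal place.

185.1 mm

ET₀ = 0.31 × (0.46 × 24.2 + 8.13) = 0.31 × 19.262 = 5.9712 mm/d
Monthly total = 5.9712 × 31 = 185.107 mm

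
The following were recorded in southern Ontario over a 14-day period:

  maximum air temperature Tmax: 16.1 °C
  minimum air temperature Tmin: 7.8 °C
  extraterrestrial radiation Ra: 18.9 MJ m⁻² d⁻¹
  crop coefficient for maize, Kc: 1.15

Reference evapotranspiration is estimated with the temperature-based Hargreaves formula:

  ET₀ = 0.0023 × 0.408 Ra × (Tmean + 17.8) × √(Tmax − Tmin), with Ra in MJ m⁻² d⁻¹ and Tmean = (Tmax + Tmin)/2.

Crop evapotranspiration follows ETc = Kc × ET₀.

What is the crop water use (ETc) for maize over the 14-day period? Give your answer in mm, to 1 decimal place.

Tmean = (16.1 + 7.8)/2 = 11.95 °C
0.408 Ra = 0.408 × 18.9 = 7.7112 mm/d equivalent
ET₀ = 0.0023 × 7.7112 × (11.95 + 17.8) × √8.3 = 0.0023 × 7.7112 × 29.75 × 2.8810 = 1.5201 mm/d
ETc = Kc × ET₀ = 1.15 × 1.5201 = 1.7481 mm/d
Over 14 days: 1.7481 × 14 = 24.473 mm

24.5 mm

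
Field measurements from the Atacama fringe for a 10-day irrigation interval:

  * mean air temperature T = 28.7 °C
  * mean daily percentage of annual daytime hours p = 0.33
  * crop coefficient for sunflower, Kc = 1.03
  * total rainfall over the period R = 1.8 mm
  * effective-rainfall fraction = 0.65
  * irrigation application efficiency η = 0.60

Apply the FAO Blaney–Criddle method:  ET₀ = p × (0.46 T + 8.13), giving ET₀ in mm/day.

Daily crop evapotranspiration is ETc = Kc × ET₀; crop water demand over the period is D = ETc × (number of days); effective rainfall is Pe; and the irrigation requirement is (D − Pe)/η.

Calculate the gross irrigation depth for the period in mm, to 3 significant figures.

ET₀ = 0.33 × (0.46 × 28.7 + 8.13) = 0.33 × 21.332 = 7.0396 mm/d
ETc = Kc × ET₀ = 1.03 × 7.0396 = 7.2508 mm/d
Crop demand D = ETc × 10 d = 7.2508 × 10 = 72.508 mm
Pe = 0.65 × 1.8 = 1.170 mm
D − Pe = 72.508 − 1.170 = 71.338 mm
Gross irrigation = 71.338 / 0.60 = 118.897 mm

119 mm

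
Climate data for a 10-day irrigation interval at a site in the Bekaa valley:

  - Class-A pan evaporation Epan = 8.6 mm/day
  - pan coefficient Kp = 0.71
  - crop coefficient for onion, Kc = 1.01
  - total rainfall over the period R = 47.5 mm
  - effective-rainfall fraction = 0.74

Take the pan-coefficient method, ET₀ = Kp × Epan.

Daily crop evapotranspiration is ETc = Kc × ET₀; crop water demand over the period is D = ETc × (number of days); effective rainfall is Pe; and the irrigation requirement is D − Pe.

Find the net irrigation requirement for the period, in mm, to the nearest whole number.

27 mm

ET₀ = 0.71 × 8.6 = 6.1060 mm/d
ETc = Kc × ET₀ = 1.01 × 6.1060 = 6.1671 mm/d
Crop demand D = ETc × 10 d = 6.1671 × 10 = 61.671 mm
Pe = 0.74 × 47.5 = 35.150 mm
D − Pe = 61.671 − 35.150 = 26.521 mm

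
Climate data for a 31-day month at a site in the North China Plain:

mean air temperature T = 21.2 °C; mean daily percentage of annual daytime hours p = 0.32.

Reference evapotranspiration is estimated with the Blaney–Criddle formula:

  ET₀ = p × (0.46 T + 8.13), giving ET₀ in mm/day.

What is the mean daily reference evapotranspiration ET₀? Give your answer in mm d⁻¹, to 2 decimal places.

5.72 mm d⁻¹

ET₀ = 0.32 × (0.46 × 21.2 + 8.13) = 0.32 × 17.882 = 5.7222 mm/d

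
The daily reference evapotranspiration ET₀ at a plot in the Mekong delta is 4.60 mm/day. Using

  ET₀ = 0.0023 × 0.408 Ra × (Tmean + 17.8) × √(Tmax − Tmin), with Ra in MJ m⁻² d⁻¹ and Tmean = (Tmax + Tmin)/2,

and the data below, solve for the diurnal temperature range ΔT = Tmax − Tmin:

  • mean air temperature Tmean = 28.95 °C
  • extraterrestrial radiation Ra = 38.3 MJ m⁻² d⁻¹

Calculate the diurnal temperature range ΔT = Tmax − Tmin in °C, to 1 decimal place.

√ΔT = ET₀ / [0.0023 × 0.408 × Ra × (Tmean+17.8)] = 4.60 / (0.0023 × 15.6264 × 46.75) = 2.7377
ΔT = 2.7377² = 7.495 °C

7.5 °C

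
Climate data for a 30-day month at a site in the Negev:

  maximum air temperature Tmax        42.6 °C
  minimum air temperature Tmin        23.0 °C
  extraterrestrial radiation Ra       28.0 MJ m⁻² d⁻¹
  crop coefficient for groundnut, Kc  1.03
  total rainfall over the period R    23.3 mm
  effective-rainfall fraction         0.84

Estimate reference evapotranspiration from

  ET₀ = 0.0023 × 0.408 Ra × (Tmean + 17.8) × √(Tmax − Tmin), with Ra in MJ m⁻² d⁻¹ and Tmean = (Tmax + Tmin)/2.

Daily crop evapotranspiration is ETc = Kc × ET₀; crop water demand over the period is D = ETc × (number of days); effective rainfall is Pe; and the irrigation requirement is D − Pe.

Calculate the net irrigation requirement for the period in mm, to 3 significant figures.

162 mm

Tmean = (42.6 + 23.0)/2 = 32.80 °C
0.408 Ra = 0.408 × 28.0 = 11.4240 mm/d equivalent
ET₀ = 0.0023 × 11.4240 × (32.80 + 17.8) × √19.6 = 0.0023 × 11.4240 × 50.60 × 4.4272 = 5.8861 mm/d
ETc = Kc × ET₀ = 1.03 × 5.8861 = 6.0627 mm/d
Crop demand D = ETc × 30 d = 6.0627 × 30 = 181.881 mm
Pe = 0.84 × 23.3 = 19.572 mm
D − Pe = 181.881 − 19.572 = 162.309 mm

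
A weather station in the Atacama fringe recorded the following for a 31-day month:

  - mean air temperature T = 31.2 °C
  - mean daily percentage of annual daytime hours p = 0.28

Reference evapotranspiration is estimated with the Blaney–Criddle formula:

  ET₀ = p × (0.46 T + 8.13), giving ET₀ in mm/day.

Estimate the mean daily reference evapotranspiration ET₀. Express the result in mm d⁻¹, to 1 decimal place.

6.3 mm d⁻¹

ET₀ = 0.28 × (0.46 × 31.2 + 8.13) = 0.28 × 22.482 = 6.2950 mm/d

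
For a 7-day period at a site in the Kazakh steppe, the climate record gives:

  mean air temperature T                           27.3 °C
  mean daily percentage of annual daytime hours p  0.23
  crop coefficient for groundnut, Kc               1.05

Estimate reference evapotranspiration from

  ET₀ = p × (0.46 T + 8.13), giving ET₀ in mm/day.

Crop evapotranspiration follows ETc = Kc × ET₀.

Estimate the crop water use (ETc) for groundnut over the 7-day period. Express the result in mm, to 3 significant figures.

35.0 mm

ET₀ = 0.23 × (0.46 × 27.3 + 8.13) = 0.23 × 20.688 = 4.7582 mm/d
ETc = Kc × ET₀ = 1.05 × 4.7582 = 4.9961 mm/d
Over 7 days: 4.9961 × 7 = 34.973 mm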